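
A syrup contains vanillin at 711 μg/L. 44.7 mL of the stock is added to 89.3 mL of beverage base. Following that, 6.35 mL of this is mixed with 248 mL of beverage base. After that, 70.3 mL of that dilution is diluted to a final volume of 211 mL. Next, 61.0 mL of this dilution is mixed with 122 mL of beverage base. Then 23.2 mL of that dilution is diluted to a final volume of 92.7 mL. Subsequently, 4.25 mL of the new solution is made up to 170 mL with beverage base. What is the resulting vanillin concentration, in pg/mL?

4.11 pg/mL

Overall dilution factor = 2.998 × 40.06 × 3.001 × 3 × 3.996 × 40 = 1.73 × 10⁵.
711 μg/L / 1.73 × 10⁵ = 4.11 × 10⁻³ μg/L = 4.11 pg/mL.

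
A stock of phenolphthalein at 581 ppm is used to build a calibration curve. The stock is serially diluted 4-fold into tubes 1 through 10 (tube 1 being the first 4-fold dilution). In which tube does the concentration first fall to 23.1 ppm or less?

Tube n has concentration 581 ppm / 4ⁿ.
Need 4ⁿ ≥ 581 ppm / 23.1 ppm = 25.2, so n ≥ 2.33.
First such tube: n = 3.

tube 3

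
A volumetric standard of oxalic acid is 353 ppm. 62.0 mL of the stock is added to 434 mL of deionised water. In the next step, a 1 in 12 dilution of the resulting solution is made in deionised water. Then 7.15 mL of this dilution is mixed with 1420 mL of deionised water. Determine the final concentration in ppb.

Overall dilution factor = 8 × 12 × 199.6 = 1.92 × 10⁴.
353 ppm / 1.92 × 10⁴ = 0.0184 ppm = 18.4 ppb.

18.4 ppb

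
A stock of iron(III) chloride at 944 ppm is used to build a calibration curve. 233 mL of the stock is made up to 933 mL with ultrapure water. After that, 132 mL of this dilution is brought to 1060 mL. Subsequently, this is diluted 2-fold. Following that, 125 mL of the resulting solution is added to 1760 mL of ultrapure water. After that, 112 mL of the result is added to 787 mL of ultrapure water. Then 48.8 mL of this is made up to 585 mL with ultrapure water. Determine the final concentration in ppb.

10.1 ppb

Overall dilution factor = 4.004 × 8.030 × 2 × 15.08 × 8.027 × 11.99 = 9.33 × 10⁴.
944 ppm / 9.33 × 10⁴ = 0.0101 ppm = 10.1 ppb.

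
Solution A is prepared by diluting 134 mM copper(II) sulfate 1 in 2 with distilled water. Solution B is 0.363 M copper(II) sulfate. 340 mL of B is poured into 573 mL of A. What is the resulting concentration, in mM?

177 mM

C_A = 134 mM / 2 = 67.0 mM.
C_B = 0.363 M = 363 mM.
C_mix = (C_A·V_A + C_B·V_B)/(V_A + V_B) = (67.0×573 + 363×340) / 913.0 = 177 mM.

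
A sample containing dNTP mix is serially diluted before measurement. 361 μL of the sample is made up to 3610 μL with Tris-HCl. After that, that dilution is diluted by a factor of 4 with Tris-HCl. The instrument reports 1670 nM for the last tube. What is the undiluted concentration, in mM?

Overall dilution factor = 10 × 4 = 40.0.
Original = 1670 nM × 40.0 = 6.68 × 10⁴ nM = 0.0668 mM.

0.0668 mM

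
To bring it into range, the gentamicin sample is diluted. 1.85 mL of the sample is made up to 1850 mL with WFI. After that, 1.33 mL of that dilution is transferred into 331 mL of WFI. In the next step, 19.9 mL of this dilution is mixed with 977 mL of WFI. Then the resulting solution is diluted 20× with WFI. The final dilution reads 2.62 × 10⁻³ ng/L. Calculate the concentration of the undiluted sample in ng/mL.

656 ng/mL

Overall dilution factor = 1000 × 249.9 × 50.10 × 20 = 2.50 × 10⁸.
Original = 2.62 × 10⁻³ ng/L × 2.50 × 10⁸ = 6.56 × 10⁵ ng/L = 656 ng/mL.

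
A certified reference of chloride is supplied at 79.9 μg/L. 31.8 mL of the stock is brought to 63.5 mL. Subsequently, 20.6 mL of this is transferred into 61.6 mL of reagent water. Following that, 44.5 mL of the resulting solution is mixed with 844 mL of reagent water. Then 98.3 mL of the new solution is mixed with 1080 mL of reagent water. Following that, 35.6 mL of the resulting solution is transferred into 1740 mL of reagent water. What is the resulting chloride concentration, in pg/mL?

Overall dilution factor = 1.997 × 3.990 × 19.97 × 11.99 × 49.88 = 9.51 × 10⁴.
79.9 μg/L / 9.51 × 10⁴ = 8.40 × 10⁻⁴ μg/L = 0.840 pg/mL.

0.840 pg/mL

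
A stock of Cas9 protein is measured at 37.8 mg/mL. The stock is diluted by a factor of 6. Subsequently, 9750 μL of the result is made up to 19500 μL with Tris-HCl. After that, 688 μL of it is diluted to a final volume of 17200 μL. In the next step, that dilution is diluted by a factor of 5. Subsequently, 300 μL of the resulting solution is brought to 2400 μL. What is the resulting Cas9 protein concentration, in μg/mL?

Overall dilution factor = 6 × 2 × 25 × 5 × 8 = 1.20 × 10⁴.
37.8 mg/mL / 1.20 × 10⁴ = 3.15 × 10⁻³ mg/mL = 3.15 μg/mL.

3.15 μg/mL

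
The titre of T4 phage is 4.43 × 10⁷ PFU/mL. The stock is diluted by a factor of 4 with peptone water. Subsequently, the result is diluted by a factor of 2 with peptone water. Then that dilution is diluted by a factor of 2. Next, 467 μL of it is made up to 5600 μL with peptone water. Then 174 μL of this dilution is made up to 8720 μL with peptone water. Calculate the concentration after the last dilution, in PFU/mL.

Overall dilution factor = 4 × 2 × 2 × 11.99 × 50.11 = 9615.
4.43 × 10⁷ PFU/mL / 9615 = 4610 PFU/mL.

4610 PFU/mL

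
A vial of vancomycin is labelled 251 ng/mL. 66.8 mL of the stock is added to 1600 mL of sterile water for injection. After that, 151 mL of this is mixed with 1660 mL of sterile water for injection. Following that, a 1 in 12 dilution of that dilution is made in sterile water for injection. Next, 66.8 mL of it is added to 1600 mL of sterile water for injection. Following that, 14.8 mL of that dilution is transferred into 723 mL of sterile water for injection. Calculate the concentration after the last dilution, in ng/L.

0.0562 ng/L

Overall dilution factor = 24.95 × 11.99 × 12 × 24.95 × 49.85 = 4.47 × 10⁶.
251 ng/mL / 4.47 × 10⁶ = 5.62 × 10⁻⁵ ng/mL = 0.0562 ng/L.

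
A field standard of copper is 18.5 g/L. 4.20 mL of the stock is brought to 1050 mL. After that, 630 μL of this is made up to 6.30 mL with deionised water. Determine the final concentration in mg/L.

Overall dilution factor = 250 × 10 = 2500.
18.5 g/L / 2500 = 7.40 × 10⁻³ g/L = 7.40 mg/L.

7.40 mg/L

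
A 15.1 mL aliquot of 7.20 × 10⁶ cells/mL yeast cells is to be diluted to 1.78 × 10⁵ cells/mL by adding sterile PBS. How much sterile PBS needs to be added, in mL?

596 mL

V₂ = C₁V₁/C₂ = 7.20 × 10⁶ × 15.1 / 1.78 × 10⁵ = 611 mL.
Diluent to add = V₂ − V₁ = 611 − 15.1 = 596 mL.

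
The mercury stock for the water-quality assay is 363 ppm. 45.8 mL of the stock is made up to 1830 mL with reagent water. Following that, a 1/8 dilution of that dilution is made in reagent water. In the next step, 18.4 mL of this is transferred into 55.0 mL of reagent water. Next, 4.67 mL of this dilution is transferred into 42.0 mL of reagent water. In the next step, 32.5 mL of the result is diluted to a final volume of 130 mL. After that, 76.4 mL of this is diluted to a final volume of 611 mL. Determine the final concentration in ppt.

890 ppt

Overall dilution factor = 39.96 × 8 × 3.989 × 9.994 × 4 × 7.997 = 4.08 × 10⁵.
363 ppm / 4.08 × 10⁵ = 8.90 × 10⁻⁴ ppm = 890 ppt.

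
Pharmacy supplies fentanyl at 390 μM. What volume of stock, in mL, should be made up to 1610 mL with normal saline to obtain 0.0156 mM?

0.0156 mM = 15.6 μM.
V₁ = C₂V₂/C₁ = 15.6 × 1610 / 390 = 64.4 mL.

64.4 mL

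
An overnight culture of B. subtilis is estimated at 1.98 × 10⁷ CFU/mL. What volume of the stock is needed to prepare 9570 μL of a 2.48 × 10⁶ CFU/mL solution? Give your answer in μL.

V₁ = C₂V₂/C₁ = 2.48 × 10⁶ × 9570 / 1.98 × 10⁷ = 1199 μL.

1200 μL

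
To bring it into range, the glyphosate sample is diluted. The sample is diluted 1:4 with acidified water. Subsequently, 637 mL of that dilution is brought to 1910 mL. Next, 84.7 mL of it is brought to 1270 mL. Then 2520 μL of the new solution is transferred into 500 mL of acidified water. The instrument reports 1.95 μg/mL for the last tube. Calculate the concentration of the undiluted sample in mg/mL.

Overall dilution factor = 4 × 2.998 × 14.99 × 199.4 = 3.59 × 10⁴.
Original = 1.95 μg/mL × 3.59 × 10⁴ = 6.99 × 10⁴ μg/mL = 69.9 mg/mL.

69.9 mg/mL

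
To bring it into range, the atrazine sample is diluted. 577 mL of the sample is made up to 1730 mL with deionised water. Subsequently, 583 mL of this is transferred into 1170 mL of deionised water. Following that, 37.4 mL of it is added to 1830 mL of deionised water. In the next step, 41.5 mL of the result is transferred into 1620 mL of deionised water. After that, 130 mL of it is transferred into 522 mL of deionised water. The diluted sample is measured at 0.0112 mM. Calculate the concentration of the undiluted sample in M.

1.01 M

Overall dilution factor = 2.998 × 3.007 × 49.93 × 40.04 × 5.015 = 9.04 × 10⁴.
Original = 0.0112 mM × 9.04 × 10⁴ = 1012 mM = 1.01 M.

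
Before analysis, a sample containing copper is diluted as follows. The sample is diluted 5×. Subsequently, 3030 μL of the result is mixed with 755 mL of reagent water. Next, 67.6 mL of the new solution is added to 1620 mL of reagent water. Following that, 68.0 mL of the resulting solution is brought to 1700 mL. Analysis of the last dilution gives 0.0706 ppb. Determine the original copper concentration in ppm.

Overall dilution factor = 5 × 250.2 × 24.96 × 25 = 7.81 × 10⁵.
Original = 0.0706 ppb × 7.81 × 10⁵ = 5.51 × 10⁴ ppb = 55.1 ppm.

55.1 ppm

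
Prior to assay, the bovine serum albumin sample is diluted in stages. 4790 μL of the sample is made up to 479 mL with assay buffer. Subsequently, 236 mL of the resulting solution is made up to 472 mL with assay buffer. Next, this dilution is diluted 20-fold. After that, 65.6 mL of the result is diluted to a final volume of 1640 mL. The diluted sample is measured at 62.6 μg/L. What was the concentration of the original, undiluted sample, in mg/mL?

Overall dilution factor = 100 × 2 × 20 × 25 = 1.00 × 10⁵.
Original = 62.6 μg/L × 1.00 × 10⁵ = 6.26 × 10⁶ μg/L = 6.26 mg/mL.

6.26 mg/mL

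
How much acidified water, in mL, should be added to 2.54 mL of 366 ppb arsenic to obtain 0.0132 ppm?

67.9 mL

0.0132 ppm = 13.2 ppb.
V₂ = C₁V₁/C₂ = 366 × 2.54 / 13.2 = 70.4 mL.
Diluent to add = V₂ − V₁ = 70.4 − 2.54 = 67.9 mL.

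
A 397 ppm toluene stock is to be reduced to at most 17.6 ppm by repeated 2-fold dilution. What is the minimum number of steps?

Need 2ⁿ ≥ 22.6, so n ≥ log(22.6)/log(2) = 4.50.
Minimum whole steps: n = 5.

5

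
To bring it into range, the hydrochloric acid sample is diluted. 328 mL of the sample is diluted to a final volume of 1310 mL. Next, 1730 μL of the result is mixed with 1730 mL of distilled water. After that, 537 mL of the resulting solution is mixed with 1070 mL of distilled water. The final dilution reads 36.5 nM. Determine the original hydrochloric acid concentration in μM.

437 μM

Overall dilution factor = 3.994 × 1001 × 2.993 = 1.20 × 10⁴.
Original = 36.5 nM × 1.20 × 10⁴ = 4.37 × 10⁵ nM = 437 μM.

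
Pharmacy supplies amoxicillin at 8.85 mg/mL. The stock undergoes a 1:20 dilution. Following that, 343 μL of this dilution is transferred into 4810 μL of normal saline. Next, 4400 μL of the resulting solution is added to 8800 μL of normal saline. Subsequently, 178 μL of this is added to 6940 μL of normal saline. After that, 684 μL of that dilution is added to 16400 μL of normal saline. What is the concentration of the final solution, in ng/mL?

Overall dilution factor = 20 × 15.02 × 3 × 39.99 × 24.98 = 9.00 × 10⁵.
8.85 mg/mL / 9.00 × 10⁵ = 9.83 × 10⁻⁶ mg/mL = 9.83 ng/mL.

9.83 ng/mL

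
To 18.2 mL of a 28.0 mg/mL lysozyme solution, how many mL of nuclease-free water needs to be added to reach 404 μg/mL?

404 μg/mL = 0.404 mg/mL.
V₂ = C₁V₁/C₂ = 28.0 × 18.2 / 0.404 = 1261 mL.
Diluent to add = V₂ − V₁ = 1261 − 18.2 = 1240 mL.

1240 mL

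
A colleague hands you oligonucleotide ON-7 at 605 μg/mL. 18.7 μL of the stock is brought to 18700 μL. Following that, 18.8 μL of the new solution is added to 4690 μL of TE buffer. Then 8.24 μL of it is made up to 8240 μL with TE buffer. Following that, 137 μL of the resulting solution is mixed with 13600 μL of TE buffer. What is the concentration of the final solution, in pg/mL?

0.0241 pg/mL

Overall dilution factor = 1000 × 250.5 × 1000 × 100.3 = 2.51 × 10¹⁰.
605 μg/mL / 2.51 × 10¹⁰ = 2.41 × 10⁻⁸ μg/mL = 0.0241 pg/mL.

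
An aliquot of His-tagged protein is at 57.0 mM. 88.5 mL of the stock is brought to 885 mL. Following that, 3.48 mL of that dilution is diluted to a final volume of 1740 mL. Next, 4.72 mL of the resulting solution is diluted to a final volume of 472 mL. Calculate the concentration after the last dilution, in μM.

0.114 μM

Overall dilution factor = 10 × 500 × 100 = 5.00 × 10⁵.
57.0 mM / 5.00 × 10⁵ = 1.14 × 10⁻⁴ mM = 0.114 μM.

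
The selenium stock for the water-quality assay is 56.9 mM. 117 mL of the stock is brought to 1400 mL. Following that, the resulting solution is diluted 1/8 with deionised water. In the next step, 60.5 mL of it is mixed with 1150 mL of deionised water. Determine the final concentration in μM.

29.7 μM

Overall dilution factor = 11.97 × 8 × 20.01 = 1915.
56.9 mM / 1915 = 0.0297 mM = 29.7 μM.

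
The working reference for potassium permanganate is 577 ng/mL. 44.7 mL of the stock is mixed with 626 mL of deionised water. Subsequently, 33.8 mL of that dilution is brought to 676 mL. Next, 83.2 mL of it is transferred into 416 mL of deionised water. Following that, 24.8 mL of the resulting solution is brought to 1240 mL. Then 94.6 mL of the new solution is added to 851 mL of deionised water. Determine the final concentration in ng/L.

0.641 ng/L

Overall dilution factor = 15.00 × 20 × 6 × 50 × 9.996 = 9.00 × 10⁵.
577 ng/mL / 9.00 × 10⁵ = 6.41 × 10⁻⁴ ng/mL = 0.641 ng/L.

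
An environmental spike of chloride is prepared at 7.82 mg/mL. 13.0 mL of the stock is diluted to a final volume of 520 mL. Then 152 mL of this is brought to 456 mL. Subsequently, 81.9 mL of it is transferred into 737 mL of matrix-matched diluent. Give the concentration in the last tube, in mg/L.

6.52 mg/L

Overall dilution factor = 40 × 3 × 9.999 = 1200.
7.82 mg/mL / 1200 = 6.52 × 10⁻³ mg/mL = 6.52 mg/L.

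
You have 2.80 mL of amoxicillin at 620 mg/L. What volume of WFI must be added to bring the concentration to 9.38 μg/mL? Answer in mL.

182 mL

9.38 μg/mL = 9.38 mg/L.
V₂ = C₁V₁/C₂ = 620 × 2.80 / 9.38 = 185 mL.
Diluent to add = V₂ − V₁ = 185 − 2.80 = 182 mL.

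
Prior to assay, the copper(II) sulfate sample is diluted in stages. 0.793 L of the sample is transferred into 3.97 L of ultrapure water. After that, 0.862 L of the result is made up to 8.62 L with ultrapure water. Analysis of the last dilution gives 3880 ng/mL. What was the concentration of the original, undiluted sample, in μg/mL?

233 μg/mL

Overall dilution factor = 6.006 × 10 = 60.1.
Original = 3880 ng/mL × 60.1 = 2.33 × 10⁵ ng/mL = 233 μg/mL.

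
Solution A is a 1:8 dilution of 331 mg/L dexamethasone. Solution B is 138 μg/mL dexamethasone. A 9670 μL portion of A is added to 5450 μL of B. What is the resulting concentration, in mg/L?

C_A = 331 mg/L / 8 = 41.4 mg/L.
C_B = 138 μg/mL = 138 mg/L.
C_mix = (C_A·V_A + C_B·V_B)/(V_A + V_B) = (41.4×9670 + 138×5450) / 15120 = 76.2 mg/L.

76.2 mg/L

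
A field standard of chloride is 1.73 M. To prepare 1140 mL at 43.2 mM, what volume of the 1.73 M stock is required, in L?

0.0285 L

43.2 mM = 0.0432 M.
V₁ = C₂V₂/C₁ = 0.0432 × 1140 / 1.73 = 28.5 mL = 0.0285 L.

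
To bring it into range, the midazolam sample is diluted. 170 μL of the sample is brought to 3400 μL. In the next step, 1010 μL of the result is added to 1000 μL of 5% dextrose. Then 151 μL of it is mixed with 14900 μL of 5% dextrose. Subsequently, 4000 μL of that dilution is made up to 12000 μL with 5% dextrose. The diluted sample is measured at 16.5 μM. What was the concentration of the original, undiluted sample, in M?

0.196 M

Overall dilution factor = 20 × 1.990 × 99.68 × 3 = 1.19 × 10⁴.
Original = 16.5 μM × 1.19 × 10⁴ = 1.96 × 10⁵ μM = 0.196 M.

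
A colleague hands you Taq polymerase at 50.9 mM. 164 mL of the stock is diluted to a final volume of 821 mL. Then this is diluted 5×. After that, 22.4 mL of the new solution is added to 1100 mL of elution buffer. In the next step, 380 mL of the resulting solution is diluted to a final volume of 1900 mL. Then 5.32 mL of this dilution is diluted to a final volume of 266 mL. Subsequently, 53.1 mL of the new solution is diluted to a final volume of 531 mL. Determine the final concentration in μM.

Overall dilution factor = 5.006 × 5 × 50.11 × 5 × 50 × 10 = 3.14 × 10⁶.
50.9 mM / 3.14 × 10⁶ = 1.62 × 10⁻⁵ mM = 0.0162 μM.

0.0162 μM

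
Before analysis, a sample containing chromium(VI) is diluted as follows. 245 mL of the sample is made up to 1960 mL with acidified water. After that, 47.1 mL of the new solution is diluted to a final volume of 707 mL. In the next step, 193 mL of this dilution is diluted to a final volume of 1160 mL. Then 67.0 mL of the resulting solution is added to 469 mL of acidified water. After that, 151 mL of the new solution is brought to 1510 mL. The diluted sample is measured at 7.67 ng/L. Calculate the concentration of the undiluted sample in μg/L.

443 μg/L

Overall dilution factor = 8 × 15.01 × 6.010 × 8 × 10 = 5.77 × 10⁴.
Original = 7.67 ng/L × 5.77 × 10⁴ = 4.43 × 10⁵ ng/L = 443 μg/L.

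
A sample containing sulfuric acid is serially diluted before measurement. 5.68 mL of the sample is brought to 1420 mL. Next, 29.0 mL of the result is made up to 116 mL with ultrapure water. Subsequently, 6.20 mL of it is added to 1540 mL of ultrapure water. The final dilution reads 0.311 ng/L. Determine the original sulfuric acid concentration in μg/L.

Overall dilution factor = 250 × 4 × 249.4 = 2.49 × 10⁵.
Original = 0.311 ng/L × 2.49 × 10⁵ = 7.76 × 10⁴ ng/L = 77.6 μg/L.

77.6 μg/L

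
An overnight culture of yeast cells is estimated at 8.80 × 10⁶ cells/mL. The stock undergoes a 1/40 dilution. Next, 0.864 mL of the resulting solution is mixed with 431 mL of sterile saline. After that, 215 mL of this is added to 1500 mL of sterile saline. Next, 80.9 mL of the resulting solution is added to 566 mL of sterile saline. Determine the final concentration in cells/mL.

6.90 cells/mL

Overall dilution factor = 40 × 499.8 × 7.977 × 7.996 = 1.28 × 10⁶.
8.80 × 10⁶ cells/mL / 1.28 × 10⁶ = 6.90 cells/mL.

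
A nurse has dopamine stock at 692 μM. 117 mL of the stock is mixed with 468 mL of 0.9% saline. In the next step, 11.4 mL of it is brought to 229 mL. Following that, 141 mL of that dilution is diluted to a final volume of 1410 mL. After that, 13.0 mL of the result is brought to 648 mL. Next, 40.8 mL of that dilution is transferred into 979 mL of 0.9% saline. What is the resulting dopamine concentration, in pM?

Overall dilution factor = 5 × 20.09 × 10 × 49.85 × 25.00 = 1.25 × 10⁶.
692 μM / 1.25 × 10⁶ = 5.53 × 10⁻⁴ μM = 553 pM.

553 pM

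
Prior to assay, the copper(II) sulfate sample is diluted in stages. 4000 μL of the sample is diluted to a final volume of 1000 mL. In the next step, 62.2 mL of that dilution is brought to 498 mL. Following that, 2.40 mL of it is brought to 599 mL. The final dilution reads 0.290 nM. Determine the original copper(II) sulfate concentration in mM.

0.145 mM

Overall dilution factor = 250 × 8.006 × 249.6 = 5.00 × 10⁵.
Original = 0.290 nM × 5.00 × 10⁵ = 1.45 × 10⁵ nM = 0.145 mM.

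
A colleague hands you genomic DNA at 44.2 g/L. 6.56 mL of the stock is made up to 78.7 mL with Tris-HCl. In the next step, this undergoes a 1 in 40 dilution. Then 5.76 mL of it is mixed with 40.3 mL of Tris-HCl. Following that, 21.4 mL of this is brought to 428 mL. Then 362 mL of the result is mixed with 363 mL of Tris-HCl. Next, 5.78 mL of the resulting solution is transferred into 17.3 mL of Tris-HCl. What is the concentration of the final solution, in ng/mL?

Overall dilution factor = 12.00 × 40 × 7.997 × 20 × 2.003 × 3.993 = 6.14 × 10⁵.
44.2 g/L / 6.14 × 10⁵ = 7.20 × 10⁻⁵ g/L = 72.0 ng/mL.

72.0 ng/mL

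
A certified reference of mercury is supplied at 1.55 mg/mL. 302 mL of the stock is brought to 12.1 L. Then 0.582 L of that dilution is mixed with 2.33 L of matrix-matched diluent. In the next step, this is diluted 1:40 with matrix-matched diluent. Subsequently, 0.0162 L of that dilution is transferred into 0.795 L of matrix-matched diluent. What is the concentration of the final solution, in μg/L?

Overall dilution factor = 40.07 × 5.003 × 40 × 50.07 = 4.02 × 10⁵.
1.55 mg/mL / 4.02 × 10⁵ = 3.86 × 10⁻⁶ mg/mL = 3.86 μg/L.

3.86 μg/L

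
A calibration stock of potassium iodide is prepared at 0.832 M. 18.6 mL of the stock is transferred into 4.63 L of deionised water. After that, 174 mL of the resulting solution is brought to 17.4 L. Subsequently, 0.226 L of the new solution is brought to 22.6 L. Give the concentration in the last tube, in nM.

333 nM

Overall dilution factor = 249.9 × 100 × 100 = 2.50 × 10⁶.
0.832 M / 2.50 × 10⁶ = 3.33 × 10⁻⁷ M = 333 nM.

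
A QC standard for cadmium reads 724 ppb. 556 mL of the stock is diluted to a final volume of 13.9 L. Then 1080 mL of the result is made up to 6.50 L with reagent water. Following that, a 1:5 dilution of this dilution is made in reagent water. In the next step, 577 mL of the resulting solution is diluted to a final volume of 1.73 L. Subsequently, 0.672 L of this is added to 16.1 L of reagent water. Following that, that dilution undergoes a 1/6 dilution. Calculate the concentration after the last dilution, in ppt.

2.14 ppt

Overall dilution factor = 25 × 6.019 × 5 × 2.998 × 24.96 × 6 = 3.38 × 10⁵.
724 ppb / 3.38 × 10⁵ = 2.14 × 10⁻³ ppb = 2.14 ppt.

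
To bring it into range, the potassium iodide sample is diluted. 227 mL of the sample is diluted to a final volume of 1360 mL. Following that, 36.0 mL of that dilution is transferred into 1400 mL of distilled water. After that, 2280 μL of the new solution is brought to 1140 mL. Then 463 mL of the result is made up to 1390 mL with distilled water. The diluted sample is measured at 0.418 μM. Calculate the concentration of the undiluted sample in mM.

150 mM

Overall dilution factor = 5.991 × 39.89 × 500 × 3.002 = 3.59 × 10⁵.
Original = 0.418 μM × 3.59 × 10⁵ = 1.50 × 10⁵ μM = 150 mM.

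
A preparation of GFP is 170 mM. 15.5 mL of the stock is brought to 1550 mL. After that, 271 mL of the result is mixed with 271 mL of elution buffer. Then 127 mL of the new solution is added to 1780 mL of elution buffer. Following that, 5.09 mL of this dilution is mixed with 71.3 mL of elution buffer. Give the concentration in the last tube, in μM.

3.77 μM

Overall dilution factor = 100 × 2 × 15.02 × 15.01 = 4.51 × 10⁴.
170 mM / 4.51 × 10⁴ = 3.77 × 10⁻³ mM = 3.77 μM.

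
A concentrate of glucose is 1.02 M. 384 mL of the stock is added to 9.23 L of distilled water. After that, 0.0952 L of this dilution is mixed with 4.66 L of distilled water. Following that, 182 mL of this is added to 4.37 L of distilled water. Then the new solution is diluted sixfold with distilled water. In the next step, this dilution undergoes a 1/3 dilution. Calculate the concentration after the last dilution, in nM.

1810 nM

Overall dilution factor = 25.04 × 49.95 × 25.01 × 6 × 3 = 5.63 × 10⁵.
1.02 M / 5.63 × 10⁵ = 1.81 × 10⁻⁶ M = 1810 nM.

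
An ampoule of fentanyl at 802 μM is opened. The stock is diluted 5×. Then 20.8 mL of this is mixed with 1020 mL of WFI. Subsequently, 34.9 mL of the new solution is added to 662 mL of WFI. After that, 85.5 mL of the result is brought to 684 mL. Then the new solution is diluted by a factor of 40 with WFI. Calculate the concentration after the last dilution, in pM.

Overall dilution factor = 5 × 50.04 × 19.97 × 8 × 40 = 1.60 × 10⁶.
802 μM / 1.60 × 10⁶ = 5.02 × 10⁻⁴ μM = 502 pM.

502 pM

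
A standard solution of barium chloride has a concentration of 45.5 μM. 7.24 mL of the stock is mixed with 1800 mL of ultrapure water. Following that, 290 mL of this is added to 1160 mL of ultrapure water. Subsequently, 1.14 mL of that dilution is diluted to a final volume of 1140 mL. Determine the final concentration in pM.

36.5 pM

Overall dilution factor = 249.6 × 5 × 1000 = 1.25 × 10⁶.
45.5 μM / 1.25 × 10⁶ = 3.65 × 10⁻⁵ μM = 36.5 pM.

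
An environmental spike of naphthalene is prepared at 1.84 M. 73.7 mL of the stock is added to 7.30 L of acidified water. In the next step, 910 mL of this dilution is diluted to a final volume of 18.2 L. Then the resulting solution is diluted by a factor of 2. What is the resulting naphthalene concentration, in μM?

Overall dilution factor = 100.1 × 20 × 2 = 4002.
1.84 M / 4002 = 4.60 × 10⁻⁴ M = 460 μM.

460 μM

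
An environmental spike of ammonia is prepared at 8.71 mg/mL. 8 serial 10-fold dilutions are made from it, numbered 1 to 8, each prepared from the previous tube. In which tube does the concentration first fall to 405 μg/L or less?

tube 5

Tube n has concentration 8.71 mg/mL / 10ⁿ.
Need 10ⁿ ≥ 8.71 mg/mL / 405 μg/L = 2.15 × 10⁴, so n ≥ 4.33.
First such tube: n = 5.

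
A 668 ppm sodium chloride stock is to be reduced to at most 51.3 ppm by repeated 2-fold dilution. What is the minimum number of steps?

Need 2ⁿ ≥ 13.0, so n ≥ log(13.0)/log(2) = 3.70.
Minimum whole steps: n = 4.

4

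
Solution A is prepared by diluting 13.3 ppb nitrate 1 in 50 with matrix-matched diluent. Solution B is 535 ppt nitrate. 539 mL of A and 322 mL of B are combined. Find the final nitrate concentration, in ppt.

C_A = 13.3 ppb / 50 = 0.266 ppb.
C_B = 535 ppt = 0.535 ppb.
C_mix = (C_A·V_A + C_B·V_B)/(V_A + V_B) = (0.266×539 + 0.535×322) / 861.0 = 0.367 ppb = 367 ppt.

367 ppt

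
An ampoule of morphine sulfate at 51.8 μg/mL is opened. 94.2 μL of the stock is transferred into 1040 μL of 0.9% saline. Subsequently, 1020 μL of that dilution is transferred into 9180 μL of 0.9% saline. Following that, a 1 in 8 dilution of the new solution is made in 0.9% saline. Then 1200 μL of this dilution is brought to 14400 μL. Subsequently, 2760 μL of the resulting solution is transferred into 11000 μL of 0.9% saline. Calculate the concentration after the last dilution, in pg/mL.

899 pg/mL

Overall dilution factor = 12.04 × 10 × 8 × 12 × 4.986 = 5.76 × 10⁴.
51.8 μg/mL / 5.76 × 10⁴ = 8.99 × 10⁻⁴ μg/mL = 899 pg/mL.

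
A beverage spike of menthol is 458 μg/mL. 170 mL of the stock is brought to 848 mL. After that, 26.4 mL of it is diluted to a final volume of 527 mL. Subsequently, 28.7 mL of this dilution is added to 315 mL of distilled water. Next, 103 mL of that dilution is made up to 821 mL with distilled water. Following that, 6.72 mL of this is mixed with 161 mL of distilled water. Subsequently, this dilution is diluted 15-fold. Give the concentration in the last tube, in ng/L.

129 ng/L

Overall dilution factor = 4.988 × 19.96 × 11.98 × 7.971 × 24.96 × 15 = 3.56 × 10⁶.
458 μg/mL / 3.56 × 10⁶ = 1.29 × 10⁻⁴ μg/mL = 129 ng/L.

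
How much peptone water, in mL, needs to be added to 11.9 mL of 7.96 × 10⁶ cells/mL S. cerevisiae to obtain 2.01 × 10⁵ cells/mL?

459 mL

V₂ = C₁V₁/C₂ = 7.96 × 10⁶ × 11.9 / 2.01 × 10⁵ = 471 mL.
Diluent to add = V₂ − V₁ = 471 − 11.9 = 459 mL.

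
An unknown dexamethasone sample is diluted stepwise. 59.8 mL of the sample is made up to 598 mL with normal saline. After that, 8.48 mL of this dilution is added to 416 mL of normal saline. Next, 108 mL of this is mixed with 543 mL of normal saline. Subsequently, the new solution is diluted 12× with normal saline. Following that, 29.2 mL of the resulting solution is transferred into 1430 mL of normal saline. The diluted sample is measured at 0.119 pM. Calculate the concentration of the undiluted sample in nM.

215 nM

Overall dilution factor = 10 × 50.06 × 6.028 × 12 × 49.97 = 1.81 × 10⁶.
Original = 0.119 pM × 1.81 × 10⁶ = 2.15 × 10⁵ pM = 215 nM.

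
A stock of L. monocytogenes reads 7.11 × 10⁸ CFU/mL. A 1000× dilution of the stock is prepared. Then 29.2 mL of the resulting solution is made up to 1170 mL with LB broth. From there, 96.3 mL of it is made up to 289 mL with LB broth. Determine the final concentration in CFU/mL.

5910 CFU/mL

Overall dilution factor = 1000 × 40.07 × 3.001 = 1.20 × 10⁵.
7.11 × 10⁸ CFU/mL / 1.20 × 10⁵ = 5910 CFU/mL.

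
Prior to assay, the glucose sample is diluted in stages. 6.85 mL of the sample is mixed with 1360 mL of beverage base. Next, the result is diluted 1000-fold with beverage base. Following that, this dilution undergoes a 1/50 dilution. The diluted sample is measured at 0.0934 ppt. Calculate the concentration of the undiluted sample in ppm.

0.932 ppm

Overall dilution factor = 199.5 × 1000 × 50 = 9.98 × 10⁶.
Original = 0.0934 ppt × 9.98 × 10⁶ = 9.32 × 10⁵ ppt = 0.932 ppm.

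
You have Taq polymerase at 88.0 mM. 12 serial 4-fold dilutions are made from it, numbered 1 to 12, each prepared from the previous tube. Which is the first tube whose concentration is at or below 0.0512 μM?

Tube n has concentration 88.0 mM / 4ⁿ.
Need 4ⁿ ≥ 88.0 mM / 0.0512 μM = 1.72 × 10⁶, so n ≥ 10.36.
First such tube: n = 11.

tube 11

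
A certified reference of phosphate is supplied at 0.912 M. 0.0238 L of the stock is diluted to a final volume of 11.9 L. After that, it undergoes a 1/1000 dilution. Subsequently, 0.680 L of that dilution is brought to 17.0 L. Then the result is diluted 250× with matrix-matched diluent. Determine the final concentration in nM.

Overall dilution factor = 500 × 1000 × 25 × 250 = 3.12 × 10⁹.
0.912 M / 3.12 × 10⁹ = 2.92 × 10⁻¹⁰ M = 0.292 nM.

0.292 nM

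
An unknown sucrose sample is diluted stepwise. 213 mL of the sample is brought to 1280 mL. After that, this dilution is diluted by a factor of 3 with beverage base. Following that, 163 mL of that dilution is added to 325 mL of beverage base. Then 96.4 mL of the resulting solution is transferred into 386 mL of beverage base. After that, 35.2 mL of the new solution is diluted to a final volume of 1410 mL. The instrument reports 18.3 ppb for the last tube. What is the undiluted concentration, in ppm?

Overall dilution factor = 6.009 × 3 × 2.994 × 5.004 × 40.06 = 1.08 × 10⁴.
Original = 18.3 ppb × 1.08 × 10⁴ = 1.98 × 10⁵ ppb = 198 ppm.

198 ppm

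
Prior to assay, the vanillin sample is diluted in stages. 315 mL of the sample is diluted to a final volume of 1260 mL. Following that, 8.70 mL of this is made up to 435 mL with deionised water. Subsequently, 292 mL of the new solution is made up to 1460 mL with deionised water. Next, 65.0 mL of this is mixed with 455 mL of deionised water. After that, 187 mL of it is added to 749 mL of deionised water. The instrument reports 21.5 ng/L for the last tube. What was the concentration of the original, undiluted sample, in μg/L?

861 μg/L

Overall dilution factor = 4 × 50 × 5 × 8 × 5.005 = 4.00 × 10⁴.
Original = 21.5 ng/L × 4.00 × 10⁴ = 8.61 × 10⁵ ng/L = 861 μg/L.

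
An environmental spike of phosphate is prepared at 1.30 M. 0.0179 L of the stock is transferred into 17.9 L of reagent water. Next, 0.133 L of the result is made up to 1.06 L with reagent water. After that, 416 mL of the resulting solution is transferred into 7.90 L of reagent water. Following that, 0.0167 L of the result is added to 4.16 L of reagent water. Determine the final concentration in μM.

0.0326 μM

Overall dilution factor = 1001 × 7.970 × 19.99 × 250.1 = 3.99 × 10⁷.
1.30 M / 3.99 × 10⁷ = 3.26 × 10⁻⁸ M = 0.0326 μM.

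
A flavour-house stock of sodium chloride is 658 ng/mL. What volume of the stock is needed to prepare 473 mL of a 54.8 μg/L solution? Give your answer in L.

54.8 μg/L = 54.8 ng/mL.
V₁ = C₂V₂/C₁ = 54.8 × 473 / 658 = 39.4 mL = 0.0394 L.

0.0394 L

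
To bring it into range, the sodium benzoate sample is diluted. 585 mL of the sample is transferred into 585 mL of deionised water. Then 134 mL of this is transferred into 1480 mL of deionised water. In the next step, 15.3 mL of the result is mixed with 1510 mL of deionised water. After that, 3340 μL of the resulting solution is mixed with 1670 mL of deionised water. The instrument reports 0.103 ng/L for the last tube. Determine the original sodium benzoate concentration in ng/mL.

124 ng/mL

Overall dilution factor = 2 × 12.04 × 99.69 × 501 = 1.20 × 10⁶.
Original = 0.103 ng/L × 1.20 × 10⁶ = 1.24 × 10⁵ ng/L = 124 ng/mL.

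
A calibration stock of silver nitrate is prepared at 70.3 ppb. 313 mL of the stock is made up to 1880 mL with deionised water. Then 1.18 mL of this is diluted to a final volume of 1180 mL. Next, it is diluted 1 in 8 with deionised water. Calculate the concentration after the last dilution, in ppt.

1.46 ppt

Overall dilution factor = 6.006 × 1000 × 8 = 4.81 × 10⁴.
70.3 ppb / 4.81 × 10⁴ = 1.46 × 10⁻³ ppb = 1.46 ppt.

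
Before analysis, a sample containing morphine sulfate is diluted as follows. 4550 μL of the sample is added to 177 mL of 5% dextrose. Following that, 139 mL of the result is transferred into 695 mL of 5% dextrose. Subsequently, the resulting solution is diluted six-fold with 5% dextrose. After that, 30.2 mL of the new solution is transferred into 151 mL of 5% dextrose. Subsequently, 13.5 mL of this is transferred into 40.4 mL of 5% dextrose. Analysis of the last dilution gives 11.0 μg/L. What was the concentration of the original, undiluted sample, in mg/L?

379 mg/L

Overall dilution factor = 39.90 × 6 × 6 × 6 × 3.993 = 3.44 × 10⁴.
Original = 11.0 μg/L × 3.44 × 10⁴ = 3.79 × 10⁵ μg/L = 379 mg/L.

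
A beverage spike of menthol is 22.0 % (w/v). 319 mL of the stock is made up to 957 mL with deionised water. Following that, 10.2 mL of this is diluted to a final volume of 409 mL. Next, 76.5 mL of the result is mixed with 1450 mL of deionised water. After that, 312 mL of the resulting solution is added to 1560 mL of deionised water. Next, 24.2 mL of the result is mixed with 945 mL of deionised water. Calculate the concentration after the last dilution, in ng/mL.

381 ng/mL

Overall dilution factor = 3 × 40.10 × 19.95 × 6 × 40.05 = 5.77 × 10⁵.
22.0 % (w/v) / 5.77 × 10⁵ = 3.81 × 10⁻⁵ % (w/v) = 381 ng/mL.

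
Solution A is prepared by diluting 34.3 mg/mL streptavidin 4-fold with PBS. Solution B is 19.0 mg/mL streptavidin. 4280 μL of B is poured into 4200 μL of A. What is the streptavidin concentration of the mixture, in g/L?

C_A = 34.3 mg/mL / 4 = 8.57 mg/mL.
C_mix = (C_A·V_A + C_B·V_B)/(V_A + V_B) = (8.57×4200 + 19.0×4280) / 8480 = 13.8 mg/mL = 13.8 g/L.

13.8 g/L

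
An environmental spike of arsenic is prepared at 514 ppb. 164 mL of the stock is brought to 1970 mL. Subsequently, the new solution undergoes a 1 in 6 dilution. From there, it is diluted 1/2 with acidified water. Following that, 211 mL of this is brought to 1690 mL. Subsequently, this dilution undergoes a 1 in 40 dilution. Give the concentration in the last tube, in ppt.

Overall dilution factor = 12.01 × 6 × 2 × 8.009 × 40 = 4.62 × 10⁴.
514 ppb / 4.62 × 10⁴ = 0.0111 ppb = 11.1 ppt.

11.1 ppt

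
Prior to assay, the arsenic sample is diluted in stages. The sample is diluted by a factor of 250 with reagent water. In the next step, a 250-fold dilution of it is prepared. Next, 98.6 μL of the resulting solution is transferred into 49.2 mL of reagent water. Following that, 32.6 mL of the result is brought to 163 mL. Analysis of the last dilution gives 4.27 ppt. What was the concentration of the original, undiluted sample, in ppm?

667 ppm

Overall dilution factor = 250 × 250 × 500.0 × 5 = 1.56 × 10⁸.
Original = 4.27 ppt × 1.56 × 10⁸ = 6.67 × 10⁸ ppt = 667 ppm.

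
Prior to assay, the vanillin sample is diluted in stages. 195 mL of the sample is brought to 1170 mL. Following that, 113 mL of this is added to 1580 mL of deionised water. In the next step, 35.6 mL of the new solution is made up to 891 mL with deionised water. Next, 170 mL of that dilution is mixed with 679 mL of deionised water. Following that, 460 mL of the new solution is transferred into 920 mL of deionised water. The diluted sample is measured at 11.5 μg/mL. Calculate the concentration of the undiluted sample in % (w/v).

38.8 % (w/v)

Overall dilution factor = 6 × 14.98 × 25.03 × 4.994 × 3 = 3.37 × 10⁴.
Original = 11.5 μg/mL × 3.37 × 10⁴ = 3.88 × 10⁵ μg/mL = 38.8 % (w/v).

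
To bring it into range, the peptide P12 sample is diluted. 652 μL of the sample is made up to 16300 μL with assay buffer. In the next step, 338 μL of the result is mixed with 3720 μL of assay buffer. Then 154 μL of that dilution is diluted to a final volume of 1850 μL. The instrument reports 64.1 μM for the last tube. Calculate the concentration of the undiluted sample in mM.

Overall dilution factor = 25 × 12.01 × 12.01 = 3606.
Original = 64.1 μM × 3606 = 2.31 × 10⁵ μM = 231 mM.

231 mM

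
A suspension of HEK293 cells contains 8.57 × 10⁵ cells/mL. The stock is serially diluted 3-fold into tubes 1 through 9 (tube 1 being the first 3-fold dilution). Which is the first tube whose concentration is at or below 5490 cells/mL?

tube 5

Tube n has concentration 8.57 × 10⁵ cells/mL / 3ⁿ.
Need 3ⁿ ≥ 8.57 × 10⁵ cells/mL / 5490 cells/mL = 156, so n ≥ 4.60.
First such tube: n = 5.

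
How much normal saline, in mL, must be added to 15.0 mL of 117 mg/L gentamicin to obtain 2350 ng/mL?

732 mL

2350 ng/mL = 2.35 mg/L.
V₂ = C₁V₁/C₂ = 117 × 15.0 / 2.35 = 747 mL.
Diluent to add = V₂ − V₁ = 747 − 15.0 = 732 mL.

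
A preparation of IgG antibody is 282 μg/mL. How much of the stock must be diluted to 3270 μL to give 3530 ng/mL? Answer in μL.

3530 ng/mL = 3.53 μg/mL.
V₁ = C₂V₂/C₁ = 3.53 × 3270 / 282 = 40.9 μL.

40.9 μL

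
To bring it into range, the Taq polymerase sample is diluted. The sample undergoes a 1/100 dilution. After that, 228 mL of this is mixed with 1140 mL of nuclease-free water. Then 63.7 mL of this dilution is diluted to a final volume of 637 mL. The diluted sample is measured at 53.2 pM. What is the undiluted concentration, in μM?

0.319 μM

Overall dilution factor = 100 × 6 × 10 = 6000.
Original = 53.2 pM × 6000 = 3.19 × 10⁵ pM = 0.319 μM.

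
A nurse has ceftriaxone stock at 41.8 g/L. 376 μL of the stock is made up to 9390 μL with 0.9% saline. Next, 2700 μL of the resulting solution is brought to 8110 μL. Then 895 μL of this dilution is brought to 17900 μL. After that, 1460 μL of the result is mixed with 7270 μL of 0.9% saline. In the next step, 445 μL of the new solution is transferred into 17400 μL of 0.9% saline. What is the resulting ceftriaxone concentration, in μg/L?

Overall dilution factor = 24.97 × 3.004 × 20 × 5.979 × 40.10 = 3.60 × 10⁵.
41.8 g/L / 3.60 × 10⁵ = 1.16 × 10⁻⁴ g/L = 116 μg/L.

116 μg/L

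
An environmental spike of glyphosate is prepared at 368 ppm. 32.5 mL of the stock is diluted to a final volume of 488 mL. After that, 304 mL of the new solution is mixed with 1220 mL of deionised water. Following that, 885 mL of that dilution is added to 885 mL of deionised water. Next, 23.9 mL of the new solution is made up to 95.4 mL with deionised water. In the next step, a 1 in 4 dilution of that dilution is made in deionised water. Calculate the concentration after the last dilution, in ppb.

153 ppb

Overall dilution factor = 15.02 × 5.013 × 2 × 3.992 × 4 = 2404.
368 ppm / 2404 = 0.153 ppm = 153 ppb.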